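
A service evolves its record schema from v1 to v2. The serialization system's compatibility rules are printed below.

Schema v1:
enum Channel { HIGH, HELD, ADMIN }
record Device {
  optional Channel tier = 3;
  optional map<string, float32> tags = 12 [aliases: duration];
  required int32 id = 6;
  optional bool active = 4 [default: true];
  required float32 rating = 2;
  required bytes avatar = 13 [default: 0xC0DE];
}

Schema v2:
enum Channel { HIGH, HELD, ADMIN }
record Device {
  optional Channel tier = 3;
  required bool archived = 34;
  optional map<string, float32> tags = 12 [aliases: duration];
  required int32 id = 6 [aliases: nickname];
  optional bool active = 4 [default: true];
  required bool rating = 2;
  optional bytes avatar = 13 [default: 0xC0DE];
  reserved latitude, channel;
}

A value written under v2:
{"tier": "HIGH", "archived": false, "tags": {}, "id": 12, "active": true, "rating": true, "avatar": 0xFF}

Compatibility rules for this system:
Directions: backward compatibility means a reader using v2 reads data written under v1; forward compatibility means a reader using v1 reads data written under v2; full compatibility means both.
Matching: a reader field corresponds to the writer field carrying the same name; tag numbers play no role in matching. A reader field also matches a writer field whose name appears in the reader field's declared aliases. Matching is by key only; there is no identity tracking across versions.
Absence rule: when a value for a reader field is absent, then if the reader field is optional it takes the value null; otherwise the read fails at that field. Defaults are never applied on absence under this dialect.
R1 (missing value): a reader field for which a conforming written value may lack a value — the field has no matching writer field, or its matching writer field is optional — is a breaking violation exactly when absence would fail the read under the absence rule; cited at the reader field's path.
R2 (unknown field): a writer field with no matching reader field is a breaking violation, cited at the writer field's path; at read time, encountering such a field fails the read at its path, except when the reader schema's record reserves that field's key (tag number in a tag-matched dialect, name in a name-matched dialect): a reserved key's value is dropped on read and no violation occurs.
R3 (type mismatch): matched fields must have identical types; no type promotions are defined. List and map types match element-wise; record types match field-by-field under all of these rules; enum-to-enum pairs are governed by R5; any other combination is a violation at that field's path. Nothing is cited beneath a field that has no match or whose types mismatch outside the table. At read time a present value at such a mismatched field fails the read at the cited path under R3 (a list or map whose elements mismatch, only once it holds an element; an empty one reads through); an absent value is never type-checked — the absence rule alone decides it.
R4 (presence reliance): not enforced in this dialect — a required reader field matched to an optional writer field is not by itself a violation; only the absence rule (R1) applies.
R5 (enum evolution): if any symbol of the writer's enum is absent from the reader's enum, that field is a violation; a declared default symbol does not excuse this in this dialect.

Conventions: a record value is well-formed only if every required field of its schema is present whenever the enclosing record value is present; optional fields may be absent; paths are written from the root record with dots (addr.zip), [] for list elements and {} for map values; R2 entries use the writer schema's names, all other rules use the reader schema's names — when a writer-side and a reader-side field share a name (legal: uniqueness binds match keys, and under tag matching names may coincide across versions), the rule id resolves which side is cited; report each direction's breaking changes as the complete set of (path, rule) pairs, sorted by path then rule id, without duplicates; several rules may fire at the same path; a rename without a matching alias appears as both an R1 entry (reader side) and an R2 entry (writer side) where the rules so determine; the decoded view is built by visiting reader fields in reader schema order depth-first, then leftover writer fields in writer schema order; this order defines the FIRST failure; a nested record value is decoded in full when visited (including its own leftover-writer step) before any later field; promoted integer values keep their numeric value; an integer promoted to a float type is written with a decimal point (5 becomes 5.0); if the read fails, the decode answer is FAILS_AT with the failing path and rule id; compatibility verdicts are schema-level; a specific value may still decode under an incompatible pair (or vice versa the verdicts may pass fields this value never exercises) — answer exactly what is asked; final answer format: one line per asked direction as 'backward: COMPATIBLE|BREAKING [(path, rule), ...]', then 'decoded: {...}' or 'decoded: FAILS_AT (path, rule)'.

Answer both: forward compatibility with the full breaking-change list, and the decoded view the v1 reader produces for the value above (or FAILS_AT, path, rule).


arrows below run writer -> reader for Device
forward on Device — v1 reading data written by v2:
  tier: Channel -> Channel, writer optional; from tier
  tags: map<string, float32> -> map<string, float32>, writer optional; from tags
  id: int32 -> int32, writer required; from id
  active: bool -> bool, writer optional; from active
  rating: bool -> float32, writer required; from rating
  avatar: bytes -> bytes, writer optional; from avatar
  leftover writer field: archived
  rule R2 violated at archived
  rule R1 violated at avatar
  rule R3 violated at rating
  => 3 violation(s): forward is BREAKING for Device
migrating the Device value to v1:
  tier := "HIGH"
  tags := {}
  id := 12
  active := true
  read fails at rating under R3
  => FAILS_AT (rating, R3)

forward: BREAKING [(archived, R2), (avatar, R1), (rating, R3)]; decoded: FAILS_AT (rating, R3)


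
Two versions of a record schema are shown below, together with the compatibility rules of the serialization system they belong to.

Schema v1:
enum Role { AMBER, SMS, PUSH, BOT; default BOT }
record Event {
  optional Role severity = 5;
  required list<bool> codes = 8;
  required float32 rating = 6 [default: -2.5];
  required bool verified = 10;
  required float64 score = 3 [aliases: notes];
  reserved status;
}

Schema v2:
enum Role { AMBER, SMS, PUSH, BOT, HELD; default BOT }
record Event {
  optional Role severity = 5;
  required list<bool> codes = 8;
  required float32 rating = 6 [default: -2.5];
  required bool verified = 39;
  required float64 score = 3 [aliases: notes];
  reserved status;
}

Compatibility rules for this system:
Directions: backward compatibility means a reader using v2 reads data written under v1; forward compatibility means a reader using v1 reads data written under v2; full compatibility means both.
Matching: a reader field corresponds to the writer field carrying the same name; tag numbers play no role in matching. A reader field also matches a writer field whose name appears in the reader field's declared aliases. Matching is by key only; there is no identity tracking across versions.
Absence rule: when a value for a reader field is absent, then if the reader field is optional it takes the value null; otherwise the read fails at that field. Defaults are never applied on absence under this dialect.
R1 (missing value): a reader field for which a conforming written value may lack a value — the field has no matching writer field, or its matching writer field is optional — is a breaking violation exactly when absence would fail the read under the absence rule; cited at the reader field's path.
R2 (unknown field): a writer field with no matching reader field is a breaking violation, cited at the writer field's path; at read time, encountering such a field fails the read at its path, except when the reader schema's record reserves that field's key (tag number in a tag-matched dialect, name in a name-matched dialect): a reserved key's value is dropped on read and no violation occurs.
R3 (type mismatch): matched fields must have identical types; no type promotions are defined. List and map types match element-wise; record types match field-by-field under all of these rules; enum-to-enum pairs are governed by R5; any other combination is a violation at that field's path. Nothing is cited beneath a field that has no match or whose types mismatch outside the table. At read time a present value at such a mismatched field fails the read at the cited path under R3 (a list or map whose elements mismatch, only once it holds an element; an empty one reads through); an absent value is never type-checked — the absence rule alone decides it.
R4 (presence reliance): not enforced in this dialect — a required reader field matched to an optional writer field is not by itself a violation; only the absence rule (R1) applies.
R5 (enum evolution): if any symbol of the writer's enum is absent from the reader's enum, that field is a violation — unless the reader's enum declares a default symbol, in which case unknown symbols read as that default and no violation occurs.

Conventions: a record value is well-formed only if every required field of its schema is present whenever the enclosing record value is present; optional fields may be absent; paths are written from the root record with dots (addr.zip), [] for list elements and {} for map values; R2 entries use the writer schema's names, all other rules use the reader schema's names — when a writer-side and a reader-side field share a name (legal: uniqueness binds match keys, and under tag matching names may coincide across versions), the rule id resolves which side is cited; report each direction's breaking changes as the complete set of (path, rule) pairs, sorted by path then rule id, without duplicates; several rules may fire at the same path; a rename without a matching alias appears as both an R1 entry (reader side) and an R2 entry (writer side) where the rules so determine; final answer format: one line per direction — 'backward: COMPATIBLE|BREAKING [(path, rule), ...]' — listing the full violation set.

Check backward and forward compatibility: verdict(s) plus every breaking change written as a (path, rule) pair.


arrows below run writer -> reader for Event
backward analysis of Event with v2 as reader and v1 as writer:
  severity: paired with writer severity (Role -> Role; writer optional)
  codes: paired with writer codes (list<bool> -> list<bool>; writer required)
  rating: paired with writer rating (float32 -> float32; writer required)
  verified: paired with writer verified (bool -> bool; writer required)
  score: paired with writer score (float64 -> float64; writer required)
  => no violations; backward on Event: COMPATIBLE
forward analysis of Event with v1 as reader and v2 as writer:
  severity: paired with writer severity (Role -> Role; writer optional)
  codes: paired with writer codes (list<bool> -> list<bool>; writer required)
  rating: paired with writer rating (float32 -> float32; writer required)
  verified: paired with writer verified (bool -> bool; writer required)
  score: paired with writer score (float64 -> float64; writer required)
  => no violations; forward on Event: COMPATIBLE

backward: COMPATIBLE []; forward: COMPATIBLE []


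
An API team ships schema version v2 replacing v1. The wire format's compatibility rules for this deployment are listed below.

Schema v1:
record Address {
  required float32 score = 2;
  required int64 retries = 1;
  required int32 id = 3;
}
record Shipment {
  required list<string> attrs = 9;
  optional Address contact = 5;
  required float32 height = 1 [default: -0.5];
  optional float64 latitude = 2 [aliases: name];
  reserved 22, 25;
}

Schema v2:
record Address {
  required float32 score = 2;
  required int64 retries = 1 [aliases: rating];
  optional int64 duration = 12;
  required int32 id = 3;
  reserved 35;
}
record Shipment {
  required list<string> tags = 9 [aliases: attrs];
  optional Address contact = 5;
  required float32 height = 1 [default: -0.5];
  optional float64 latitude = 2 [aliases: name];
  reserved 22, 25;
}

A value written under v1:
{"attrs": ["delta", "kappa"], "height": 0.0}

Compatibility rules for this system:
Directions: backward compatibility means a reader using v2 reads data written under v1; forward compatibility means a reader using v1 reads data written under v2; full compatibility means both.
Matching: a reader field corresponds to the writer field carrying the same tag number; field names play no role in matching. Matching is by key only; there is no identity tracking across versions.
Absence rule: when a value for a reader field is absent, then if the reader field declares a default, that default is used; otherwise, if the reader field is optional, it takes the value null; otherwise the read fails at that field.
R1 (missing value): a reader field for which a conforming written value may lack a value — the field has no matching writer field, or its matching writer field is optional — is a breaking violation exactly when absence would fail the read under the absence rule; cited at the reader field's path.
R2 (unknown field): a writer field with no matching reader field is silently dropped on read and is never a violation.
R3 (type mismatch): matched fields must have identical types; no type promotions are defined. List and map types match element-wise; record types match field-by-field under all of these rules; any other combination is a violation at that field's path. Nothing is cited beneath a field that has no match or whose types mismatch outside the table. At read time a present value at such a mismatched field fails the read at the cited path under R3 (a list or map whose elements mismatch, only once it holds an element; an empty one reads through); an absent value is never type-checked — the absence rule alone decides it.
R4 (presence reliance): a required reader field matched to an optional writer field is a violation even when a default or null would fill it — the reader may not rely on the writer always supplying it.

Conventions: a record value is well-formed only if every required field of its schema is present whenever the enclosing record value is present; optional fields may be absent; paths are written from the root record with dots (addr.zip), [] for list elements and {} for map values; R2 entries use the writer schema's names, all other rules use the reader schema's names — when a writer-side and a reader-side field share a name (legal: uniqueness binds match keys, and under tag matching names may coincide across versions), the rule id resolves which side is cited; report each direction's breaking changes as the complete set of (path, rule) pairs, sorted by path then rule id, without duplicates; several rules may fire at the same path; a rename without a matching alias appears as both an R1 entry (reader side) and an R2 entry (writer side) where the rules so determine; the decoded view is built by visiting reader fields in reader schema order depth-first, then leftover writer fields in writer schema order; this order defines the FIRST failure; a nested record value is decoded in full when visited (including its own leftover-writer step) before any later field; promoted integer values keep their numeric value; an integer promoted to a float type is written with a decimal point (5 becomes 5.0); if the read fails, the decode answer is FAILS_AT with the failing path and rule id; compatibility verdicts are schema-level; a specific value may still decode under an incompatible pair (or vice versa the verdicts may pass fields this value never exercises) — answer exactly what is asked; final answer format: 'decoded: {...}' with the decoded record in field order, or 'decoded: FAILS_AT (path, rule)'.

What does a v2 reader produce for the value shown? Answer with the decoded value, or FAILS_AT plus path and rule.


decoded: {"tags": ["delta", "kappa"], "contact": null, "height": 0.0, "latitude": null}

arrows below run writer -> reader for Shipment
decode walk for Shipment under reader schema v2:
  tags := ["delta", "kappa"] (from writer attrs)
  contact := null (not supplied -> null)
  height := 0.0
  latitude := null (not supplied -> null)
  => decoded: {"tags": ["delta", "kappa"], "contact": null, "height": 0.0, "latitude": null}
ruling out the remaining Shipment differences:
  added field duration to record Address: optional int64, tag 12 (in v2 it sits immediately before id) -> no rule fires on it and the decoded Shipment view is identical with or without it


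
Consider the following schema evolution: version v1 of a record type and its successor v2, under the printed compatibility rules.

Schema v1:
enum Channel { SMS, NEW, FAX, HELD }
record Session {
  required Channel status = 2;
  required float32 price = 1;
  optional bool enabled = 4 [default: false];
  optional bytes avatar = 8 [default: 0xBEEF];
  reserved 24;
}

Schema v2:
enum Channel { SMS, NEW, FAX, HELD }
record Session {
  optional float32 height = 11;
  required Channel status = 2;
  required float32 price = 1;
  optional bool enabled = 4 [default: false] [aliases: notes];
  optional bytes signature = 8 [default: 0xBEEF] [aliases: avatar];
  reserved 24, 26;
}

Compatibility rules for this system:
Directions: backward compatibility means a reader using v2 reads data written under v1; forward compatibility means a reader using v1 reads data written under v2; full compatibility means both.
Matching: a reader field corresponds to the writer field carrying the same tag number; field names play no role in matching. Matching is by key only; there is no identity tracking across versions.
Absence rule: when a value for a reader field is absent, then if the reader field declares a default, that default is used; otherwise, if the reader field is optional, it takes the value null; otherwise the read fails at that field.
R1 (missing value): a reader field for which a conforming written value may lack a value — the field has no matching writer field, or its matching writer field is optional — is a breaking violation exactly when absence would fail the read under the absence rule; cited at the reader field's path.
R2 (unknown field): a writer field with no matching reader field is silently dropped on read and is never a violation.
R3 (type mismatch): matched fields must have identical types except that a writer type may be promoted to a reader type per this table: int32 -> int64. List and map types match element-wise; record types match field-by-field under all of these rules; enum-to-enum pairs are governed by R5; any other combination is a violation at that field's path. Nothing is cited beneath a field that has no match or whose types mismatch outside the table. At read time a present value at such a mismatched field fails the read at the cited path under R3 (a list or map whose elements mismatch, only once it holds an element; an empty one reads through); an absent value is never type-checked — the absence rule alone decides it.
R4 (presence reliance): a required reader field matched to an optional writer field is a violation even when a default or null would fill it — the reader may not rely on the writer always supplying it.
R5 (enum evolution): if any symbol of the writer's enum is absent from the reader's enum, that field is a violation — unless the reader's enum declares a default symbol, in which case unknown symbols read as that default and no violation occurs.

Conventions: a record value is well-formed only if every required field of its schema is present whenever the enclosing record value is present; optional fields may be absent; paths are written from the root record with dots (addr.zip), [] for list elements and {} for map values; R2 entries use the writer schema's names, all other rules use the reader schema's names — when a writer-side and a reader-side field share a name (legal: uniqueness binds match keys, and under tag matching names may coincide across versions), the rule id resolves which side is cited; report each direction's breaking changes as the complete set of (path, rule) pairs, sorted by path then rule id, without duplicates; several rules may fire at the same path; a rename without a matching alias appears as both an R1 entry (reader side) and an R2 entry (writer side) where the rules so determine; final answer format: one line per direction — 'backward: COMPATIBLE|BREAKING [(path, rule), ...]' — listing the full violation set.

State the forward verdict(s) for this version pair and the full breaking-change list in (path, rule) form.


each type pair in Session: writer, then reader
forward on Session — v1 reading data written by v2:
  status: paired with writer status (Channel -> Channel; writer required)
  price: paired with writer price (float32 -> float32; writer required)
  enabled: paired with writer enabled (bool -> bool; writer optional)
  avatar: paired with writer signature (bytes -> bytes; writer optional)
  writer field height has no reader counterpart
  nothing fires on Session: forward is COMPATIBLE
diffs on Session not affecting the asked answer:
  renamed field avatar to signature in record Session (alias avatar declared on the renamed field) -> inert for the asked Session verdict: nothing fires
  added field height to record Session: optional float32, tag 11 (in v2 it sits immediately before status) -> inert for the asked Session verdict: nothing fires

forward: COMPATIBLE []


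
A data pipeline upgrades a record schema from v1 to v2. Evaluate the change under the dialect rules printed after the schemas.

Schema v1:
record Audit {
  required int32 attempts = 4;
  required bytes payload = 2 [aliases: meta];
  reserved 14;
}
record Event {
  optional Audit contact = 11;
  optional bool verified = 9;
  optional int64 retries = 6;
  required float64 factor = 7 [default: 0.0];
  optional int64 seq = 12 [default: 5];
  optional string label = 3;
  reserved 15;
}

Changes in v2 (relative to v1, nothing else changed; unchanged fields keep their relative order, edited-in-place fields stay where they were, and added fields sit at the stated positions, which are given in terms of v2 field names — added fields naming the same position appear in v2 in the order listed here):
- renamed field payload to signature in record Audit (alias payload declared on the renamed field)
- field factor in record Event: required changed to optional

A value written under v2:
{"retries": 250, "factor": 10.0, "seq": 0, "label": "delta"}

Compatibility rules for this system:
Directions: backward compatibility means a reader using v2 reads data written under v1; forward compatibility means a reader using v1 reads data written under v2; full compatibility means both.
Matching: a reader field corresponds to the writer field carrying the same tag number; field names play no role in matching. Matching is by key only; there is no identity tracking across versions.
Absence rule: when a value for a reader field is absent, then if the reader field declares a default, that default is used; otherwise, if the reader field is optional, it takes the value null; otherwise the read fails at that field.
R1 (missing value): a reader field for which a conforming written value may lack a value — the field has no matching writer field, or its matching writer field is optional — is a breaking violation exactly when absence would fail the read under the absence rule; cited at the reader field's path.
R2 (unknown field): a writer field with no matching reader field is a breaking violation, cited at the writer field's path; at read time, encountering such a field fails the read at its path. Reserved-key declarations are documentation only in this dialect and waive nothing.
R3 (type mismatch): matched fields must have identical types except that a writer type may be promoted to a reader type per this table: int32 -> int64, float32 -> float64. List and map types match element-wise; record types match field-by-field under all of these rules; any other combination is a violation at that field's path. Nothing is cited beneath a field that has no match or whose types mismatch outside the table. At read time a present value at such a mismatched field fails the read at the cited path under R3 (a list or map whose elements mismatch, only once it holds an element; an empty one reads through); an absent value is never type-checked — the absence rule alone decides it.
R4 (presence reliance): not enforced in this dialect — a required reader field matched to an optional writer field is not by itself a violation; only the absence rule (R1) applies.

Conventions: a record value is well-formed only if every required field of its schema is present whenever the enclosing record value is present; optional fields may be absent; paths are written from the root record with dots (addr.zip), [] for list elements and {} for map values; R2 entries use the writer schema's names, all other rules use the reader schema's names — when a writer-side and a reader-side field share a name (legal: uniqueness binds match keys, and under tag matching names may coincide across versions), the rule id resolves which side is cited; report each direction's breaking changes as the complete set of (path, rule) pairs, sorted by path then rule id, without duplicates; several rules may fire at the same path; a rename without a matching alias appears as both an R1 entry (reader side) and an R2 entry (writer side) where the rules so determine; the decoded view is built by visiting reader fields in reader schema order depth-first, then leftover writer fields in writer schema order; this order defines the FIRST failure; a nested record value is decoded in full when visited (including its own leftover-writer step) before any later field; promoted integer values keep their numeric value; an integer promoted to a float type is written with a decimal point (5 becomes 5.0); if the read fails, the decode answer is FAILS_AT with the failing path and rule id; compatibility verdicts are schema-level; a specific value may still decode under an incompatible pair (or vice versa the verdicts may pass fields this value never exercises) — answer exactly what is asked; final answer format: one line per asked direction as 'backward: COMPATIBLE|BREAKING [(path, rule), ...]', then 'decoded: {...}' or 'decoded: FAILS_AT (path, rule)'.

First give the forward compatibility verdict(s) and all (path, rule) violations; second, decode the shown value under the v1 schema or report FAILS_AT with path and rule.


the writer's type comes first in each Event pair
forward pass over Event, reader schema v1, writer schema v2:
  writer optional, Audit -> Audit: reader contact maps from writer contact
  writer optional, bool -> bool: reader verified maps from writer verified
  writer optional, int64 -> int64: reader retries maps from writer retries
  writer optional, float64 -> float64: reader factor maps from writer factor
  writer optional, int64 -> int64: reader seq maps from writer seq
  writer optional, string -> string: reader label maps from writer label
  writer required, int32 -> int32: reader contact.attempts maps from writer contact.attempts
  writer required, bytes -> bytes: reader contact.payload maps from writer contact.signature
  => forward: COMPATIBLE
decode (reader v1):
  contact := null (absent, optional -> null)
  verified := null (absent, optional -> null)
  retries := 250
  factor := 10.0
  seq := 0
  label := "delta"
  => decoded: {"contact": null, "verified": null, "retries": 250, "factor": 10.0, "seq": 0, "label": "delta"}
the rest of the Event diff is inert for this question:
  renamed field payload to signature in record Audit (alias payload declared on the renamed field) -> fires no rule on Event, leaving the asked answer as it is
  field factor in record Event: required changed to optional -> fires no rule on Event, leaving the asked answer as it is

forward: COMPATIBLE []; decoded: {"contact": null, "verified": null, "retries": 250, "factor": 10.0, "seq": 0, "label": "delta"}


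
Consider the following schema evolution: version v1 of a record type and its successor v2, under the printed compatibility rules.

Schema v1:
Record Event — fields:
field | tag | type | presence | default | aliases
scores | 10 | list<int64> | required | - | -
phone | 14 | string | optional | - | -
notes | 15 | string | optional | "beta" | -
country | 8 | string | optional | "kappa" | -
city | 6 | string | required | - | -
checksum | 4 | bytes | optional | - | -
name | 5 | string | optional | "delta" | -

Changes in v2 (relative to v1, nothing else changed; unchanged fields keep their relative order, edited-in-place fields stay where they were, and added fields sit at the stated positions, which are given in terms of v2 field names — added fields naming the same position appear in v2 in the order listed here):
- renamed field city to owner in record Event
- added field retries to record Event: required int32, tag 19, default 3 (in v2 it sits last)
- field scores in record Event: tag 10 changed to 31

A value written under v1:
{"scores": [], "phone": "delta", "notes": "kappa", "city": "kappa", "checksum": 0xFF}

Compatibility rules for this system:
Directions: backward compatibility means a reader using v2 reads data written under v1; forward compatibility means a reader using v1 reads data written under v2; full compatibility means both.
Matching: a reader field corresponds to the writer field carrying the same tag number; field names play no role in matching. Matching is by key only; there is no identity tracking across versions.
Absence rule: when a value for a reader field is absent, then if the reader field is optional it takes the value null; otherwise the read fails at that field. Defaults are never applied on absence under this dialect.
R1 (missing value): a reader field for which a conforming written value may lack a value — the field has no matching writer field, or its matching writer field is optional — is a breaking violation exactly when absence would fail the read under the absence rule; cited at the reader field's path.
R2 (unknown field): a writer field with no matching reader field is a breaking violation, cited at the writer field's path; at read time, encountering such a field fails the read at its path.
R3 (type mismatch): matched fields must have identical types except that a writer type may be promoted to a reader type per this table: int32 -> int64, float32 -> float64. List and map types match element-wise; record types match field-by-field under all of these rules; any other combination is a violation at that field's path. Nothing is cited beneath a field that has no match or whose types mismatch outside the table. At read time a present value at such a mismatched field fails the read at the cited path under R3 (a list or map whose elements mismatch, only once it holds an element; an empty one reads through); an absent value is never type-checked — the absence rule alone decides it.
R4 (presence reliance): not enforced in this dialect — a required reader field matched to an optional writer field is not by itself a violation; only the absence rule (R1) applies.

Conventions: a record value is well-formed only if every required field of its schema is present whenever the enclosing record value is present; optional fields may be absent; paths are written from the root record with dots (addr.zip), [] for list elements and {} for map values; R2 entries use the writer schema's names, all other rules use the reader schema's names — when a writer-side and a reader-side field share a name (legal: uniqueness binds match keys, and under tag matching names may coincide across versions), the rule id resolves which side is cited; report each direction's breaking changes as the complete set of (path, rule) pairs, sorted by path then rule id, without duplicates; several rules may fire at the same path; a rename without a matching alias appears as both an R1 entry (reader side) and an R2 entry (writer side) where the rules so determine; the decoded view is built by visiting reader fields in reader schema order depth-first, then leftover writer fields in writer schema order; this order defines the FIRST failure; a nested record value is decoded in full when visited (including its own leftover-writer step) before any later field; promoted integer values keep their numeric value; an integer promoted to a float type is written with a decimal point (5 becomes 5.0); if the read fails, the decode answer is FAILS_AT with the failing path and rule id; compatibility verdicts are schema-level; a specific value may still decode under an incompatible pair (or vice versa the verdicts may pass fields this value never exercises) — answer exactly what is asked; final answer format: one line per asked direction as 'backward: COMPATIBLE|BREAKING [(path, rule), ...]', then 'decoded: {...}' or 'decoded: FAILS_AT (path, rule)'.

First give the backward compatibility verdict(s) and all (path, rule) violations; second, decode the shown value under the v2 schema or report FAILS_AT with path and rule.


the writer's type comes first in each Event pair
backward for Event (reader v2, writer v1):
  scores: no writer-side match
  string -> string, writer optional: phone aligns to phone
  string -> string, writer optional: notes aligns to notes
  string -> string, writer optional: country aligns to country
  string -> string, writer required: owner aligns to city
  bytes -> bytes, writer optional: checksum aligns to checksum
  string -> string, writer optional: name aligns to name
  retries: no writer-side match
  scores (writer side), unknown to reader
  breaking: (retries, R1)
  breaking: (scores, R1)
  breaking: (scores, R2)
  backward on Event therefore BREAKING (3)
decode walk for Event under reader schema v2:
  read fails at scores under R1 (no fill)
  => FAILS_AT (scores, R1)
the rest of the Event diff is inert for this question:
  renamed field city to owner in record Event -> inert for the asked Event verdict: nothing fires

backward: BREAKING [(retries, R1), (scores, R1), (scores, R2)]; decoded: FAILS_AT (scores, R1)


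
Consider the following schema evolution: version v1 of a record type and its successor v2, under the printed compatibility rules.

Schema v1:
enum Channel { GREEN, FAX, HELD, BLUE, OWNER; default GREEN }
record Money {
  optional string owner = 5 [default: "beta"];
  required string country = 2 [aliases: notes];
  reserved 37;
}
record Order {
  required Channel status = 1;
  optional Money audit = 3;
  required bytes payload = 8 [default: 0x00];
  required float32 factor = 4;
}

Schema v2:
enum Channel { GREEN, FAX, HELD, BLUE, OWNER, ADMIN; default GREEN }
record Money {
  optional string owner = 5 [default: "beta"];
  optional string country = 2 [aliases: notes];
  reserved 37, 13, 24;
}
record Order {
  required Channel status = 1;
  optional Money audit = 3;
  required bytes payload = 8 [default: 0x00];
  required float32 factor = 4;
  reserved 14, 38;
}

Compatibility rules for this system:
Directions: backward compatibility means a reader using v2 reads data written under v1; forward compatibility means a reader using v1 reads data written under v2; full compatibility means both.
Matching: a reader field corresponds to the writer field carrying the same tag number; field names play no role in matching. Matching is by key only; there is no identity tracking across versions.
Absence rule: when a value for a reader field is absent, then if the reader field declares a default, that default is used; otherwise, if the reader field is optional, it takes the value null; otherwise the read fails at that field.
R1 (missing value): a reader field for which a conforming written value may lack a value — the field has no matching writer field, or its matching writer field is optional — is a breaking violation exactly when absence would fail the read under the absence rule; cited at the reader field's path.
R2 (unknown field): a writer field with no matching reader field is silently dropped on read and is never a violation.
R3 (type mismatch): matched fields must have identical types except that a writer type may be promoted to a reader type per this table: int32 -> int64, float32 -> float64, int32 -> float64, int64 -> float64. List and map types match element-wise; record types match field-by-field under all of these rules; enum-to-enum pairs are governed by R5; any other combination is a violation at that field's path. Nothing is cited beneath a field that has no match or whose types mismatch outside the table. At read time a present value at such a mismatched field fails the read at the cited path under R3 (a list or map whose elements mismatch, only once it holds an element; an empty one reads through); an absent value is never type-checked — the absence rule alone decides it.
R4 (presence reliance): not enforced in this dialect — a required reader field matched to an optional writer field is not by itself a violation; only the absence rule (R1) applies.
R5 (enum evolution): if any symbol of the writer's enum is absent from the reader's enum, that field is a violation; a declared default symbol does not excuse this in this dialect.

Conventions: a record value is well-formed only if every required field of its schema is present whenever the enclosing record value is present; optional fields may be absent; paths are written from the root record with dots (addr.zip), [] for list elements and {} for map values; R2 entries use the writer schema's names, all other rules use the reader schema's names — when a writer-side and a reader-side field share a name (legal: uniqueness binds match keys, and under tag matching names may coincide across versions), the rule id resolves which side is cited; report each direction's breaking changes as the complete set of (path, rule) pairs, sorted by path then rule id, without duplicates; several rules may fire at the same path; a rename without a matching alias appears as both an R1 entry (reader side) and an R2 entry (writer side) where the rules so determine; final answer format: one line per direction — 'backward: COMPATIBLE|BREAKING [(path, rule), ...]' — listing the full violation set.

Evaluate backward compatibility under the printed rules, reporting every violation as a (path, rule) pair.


backward: COMPATIBLE []

in Order below, arrows point writer -> reader
backward on Order — v2 reading data written by v1:
  status: paired with writer status (Channel -> Channel; writer required)
  audit: paired with writer audit (Money -> Money; writer optional)
  payload: paired with writer payload (bytes -> bytes; writer required)
  factor: paired with writer factor (float32 -> float32; writer required)
  audit.owner: paired with writer audit.owner (string -> string; writer optional)
  audit.country: paired with writer audit.country (string -> string; writer required)
  nothing fires on Order: backward is COMPATIBLE
ruling out the remaining Order differences:
  enum Channel (field status in record Order): symbol ADMIN added -> its effect on Order is confined to the forward direction, not asked
  field country in record Money: required changed to optional -> its effect on Order is confined to the forward direction, not asked


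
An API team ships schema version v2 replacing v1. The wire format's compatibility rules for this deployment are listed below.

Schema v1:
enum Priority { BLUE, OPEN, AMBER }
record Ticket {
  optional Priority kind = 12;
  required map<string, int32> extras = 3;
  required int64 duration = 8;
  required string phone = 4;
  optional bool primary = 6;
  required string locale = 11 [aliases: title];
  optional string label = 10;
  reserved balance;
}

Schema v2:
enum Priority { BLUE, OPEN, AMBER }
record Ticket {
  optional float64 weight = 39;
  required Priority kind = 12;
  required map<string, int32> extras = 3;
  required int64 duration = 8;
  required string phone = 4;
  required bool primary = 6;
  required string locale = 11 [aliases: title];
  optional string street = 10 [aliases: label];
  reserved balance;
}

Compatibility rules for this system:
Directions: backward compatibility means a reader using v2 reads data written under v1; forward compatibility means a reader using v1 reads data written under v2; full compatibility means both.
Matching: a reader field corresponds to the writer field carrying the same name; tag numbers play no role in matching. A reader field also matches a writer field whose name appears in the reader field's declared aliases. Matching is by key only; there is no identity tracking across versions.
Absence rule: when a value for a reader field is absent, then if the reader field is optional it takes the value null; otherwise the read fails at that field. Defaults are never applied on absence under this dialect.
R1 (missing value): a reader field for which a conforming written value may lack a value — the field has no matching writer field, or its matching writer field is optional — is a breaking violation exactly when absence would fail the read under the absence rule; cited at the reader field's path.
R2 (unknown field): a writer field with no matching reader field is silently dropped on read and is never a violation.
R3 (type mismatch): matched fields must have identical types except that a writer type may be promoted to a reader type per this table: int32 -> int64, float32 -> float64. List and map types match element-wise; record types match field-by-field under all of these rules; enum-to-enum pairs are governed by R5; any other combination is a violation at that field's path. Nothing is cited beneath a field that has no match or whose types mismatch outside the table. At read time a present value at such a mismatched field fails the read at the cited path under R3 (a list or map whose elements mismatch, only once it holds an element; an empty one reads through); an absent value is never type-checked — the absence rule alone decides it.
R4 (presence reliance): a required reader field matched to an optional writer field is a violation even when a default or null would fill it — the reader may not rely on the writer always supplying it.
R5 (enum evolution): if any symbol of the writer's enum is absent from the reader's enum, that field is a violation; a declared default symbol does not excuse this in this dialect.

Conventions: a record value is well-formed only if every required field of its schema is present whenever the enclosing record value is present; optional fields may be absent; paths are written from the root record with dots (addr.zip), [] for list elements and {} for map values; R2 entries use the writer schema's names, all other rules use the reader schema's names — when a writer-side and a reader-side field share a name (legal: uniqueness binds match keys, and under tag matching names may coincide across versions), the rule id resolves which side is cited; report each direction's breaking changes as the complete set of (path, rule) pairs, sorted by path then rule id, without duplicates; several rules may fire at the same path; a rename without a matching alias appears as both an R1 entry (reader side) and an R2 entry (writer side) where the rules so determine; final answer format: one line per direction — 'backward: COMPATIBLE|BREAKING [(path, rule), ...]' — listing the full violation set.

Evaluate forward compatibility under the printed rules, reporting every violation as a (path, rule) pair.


forward: COMPATIBLE []

in Ticket below, arrows point writer -> reader
forward analysis of Ticket with v1 as reader and v2 as writer:
  kind: Priority -> Priority, writer required; from kind
  extras: map<string, int32> -> map<string, int32>, writer required; from extras
  duration: int64 -> int64, writer required; from duration
  phone: string -> string, writer required; from phone
  primary: bool -> bool, writer required; from primary
  locale: string -> string, writer required; from locale
  label: no writer match
  writer field weight has no reader counterpart
  writer field street has no reader counterpart
  => forward: COMPATIBLE
the other Ticket changes do not affect what is asked:
  added field weight to record Ticket: optional float64, tag 39 (in v2 it sits immediately before kind) -> triggers nothing under Ticket's printed rules — same verdict
  field kind in record Ticket: optional changed to required -> its effect on Ticket is confined to the backward direction, not asked
  renamed field label to street in record Ticket (alias label declared on the renamed field) -> triggers nothing under Ticket's printed rules — same verdict
  field primary in record Ticket: optional changed to required -> its effect on Ticket is confined to the backward direction, not asked
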